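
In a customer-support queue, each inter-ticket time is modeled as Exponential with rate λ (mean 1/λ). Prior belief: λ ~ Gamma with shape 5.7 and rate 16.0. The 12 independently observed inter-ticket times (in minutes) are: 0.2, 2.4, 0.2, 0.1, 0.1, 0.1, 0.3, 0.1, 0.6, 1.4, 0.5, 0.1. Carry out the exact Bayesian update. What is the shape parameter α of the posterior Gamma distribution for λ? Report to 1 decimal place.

17.7

With a Gamma(shape α, rate β) prior on the exponential rate λ, the posterior after n observations with total T = Σxᵢ is Gamma(α+n, β+T).
Sum of observations T = 6.1 minutes; n = 12.
Posterior: Gamma(5.7+12, 16.0+6.1) = Gamma(17.7, 22.1).
Posterior α = 17.7.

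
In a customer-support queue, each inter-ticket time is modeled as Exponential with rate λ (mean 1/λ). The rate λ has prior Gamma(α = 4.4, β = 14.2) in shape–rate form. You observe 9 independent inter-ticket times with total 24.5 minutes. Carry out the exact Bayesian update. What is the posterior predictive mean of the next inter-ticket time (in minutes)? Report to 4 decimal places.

With a Gamma(shape α, rate β) prior on the exponential rate λ, the posterior after n observations with total T = Σxᵢ is Gamma(α+n, β+T).
Posterior: Gamma(4.4+9, 14.2+24.5) = Gamma(13.4, 38.7).
The predictive distribution for the next observation is Lomax; its mean is β/(α−1) = 38.7/12.4 = 3.1210.

3.1210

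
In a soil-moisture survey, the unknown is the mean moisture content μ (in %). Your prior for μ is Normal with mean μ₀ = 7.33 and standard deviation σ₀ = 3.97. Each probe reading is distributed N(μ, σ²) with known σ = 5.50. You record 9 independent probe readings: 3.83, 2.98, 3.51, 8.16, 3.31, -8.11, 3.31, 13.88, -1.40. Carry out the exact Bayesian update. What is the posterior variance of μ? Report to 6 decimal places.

2.770322

For Normal data with known variance σ², a Normal(μ₀, σ₀²) prior on μ is conjugate. Posterior precision = 1/σ₀² + n/σ²; posterior mean is the precision-weighted average of μ₀ and x̄.
σ₀² = 3.97² = 15.7609, σ² = 5.50² = 30.25; σ² + n·σ₀² = 30.25 + 9·15.7609 = 172.0981.
Posterior precision = 1/σ₀² + n/σ² = 1/15.7609 + 9/30.25 = (σ² + n·σ₀²)/(σ₀²σ²) = 172.0981/(15.7609·30.25); posterior variance σₙ² = σ₀²σ²/(σ² + n·σ₀²) = 15.7609·30.25/172.0981 = 2.770322.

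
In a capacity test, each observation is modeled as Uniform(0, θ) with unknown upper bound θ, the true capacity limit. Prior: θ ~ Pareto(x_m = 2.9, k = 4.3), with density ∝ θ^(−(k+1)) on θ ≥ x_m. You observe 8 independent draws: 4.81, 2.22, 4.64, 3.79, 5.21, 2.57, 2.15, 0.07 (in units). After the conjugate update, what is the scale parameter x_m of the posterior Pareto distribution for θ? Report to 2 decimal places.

5.21

A Pareto(scale x_m, shape k) prior on the upper bound θ of Uniform(0, θ) is conjugate: posterior is Pareto(max(x_m, max xᵢ), k + n).
Sample maximum = 5.21; prior scale x_m = 2.9 → posterior scale = max = 5.21.
Posterior shape = 4.3 + 8 = 12.3.
Posterior scale x_m = 5.21.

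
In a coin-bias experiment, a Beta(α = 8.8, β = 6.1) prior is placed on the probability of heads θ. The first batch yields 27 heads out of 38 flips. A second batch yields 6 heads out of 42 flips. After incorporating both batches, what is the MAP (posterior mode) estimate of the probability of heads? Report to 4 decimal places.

0.4392

The Beta prior is conjugate to a Binomial/Bernoulli likelihood; the update adds successes to α and failures to β.
After batch 1: Beta(8.8+27, 6.1+11) = Beta(35.8, 17.1).
After batch 2: Beta(35.8+6, 17.1+36) = Beta(41.8, 53.1).
Mode of Beta(a,b) for a,b>1 is (a−1)/(a+b−2) = 40.8/92.9 = 0.4392.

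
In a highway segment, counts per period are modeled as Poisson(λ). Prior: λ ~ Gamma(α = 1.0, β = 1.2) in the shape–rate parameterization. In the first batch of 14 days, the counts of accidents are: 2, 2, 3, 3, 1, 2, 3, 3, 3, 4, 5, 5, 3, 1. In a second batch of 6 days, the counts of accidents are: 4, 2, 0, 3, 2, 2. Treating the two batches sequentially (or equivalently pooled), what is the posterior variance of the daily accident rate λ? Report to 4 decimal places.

0.1201

With a Gamma(shape α, rate β) prior, the Poisson likelihood is conjugate: the posterior is Gamma(α + ΣXᵢ, β + n).
Batch 1: sum of counts S = 40 over n = 14 days.
After batch 1: Gamma(α+S, β+n) = Gamma(1.0+40, 1.2+14) = Gamma(41.0, 15.2).
Batch 2: sum of counts S = 13 over n = 6 days.
After batch 2: Gamma(α+S, β+n) = Gamma(41.0+13, 15.2+6) = Gamma(54.0, 21.2).
Var = α/β² = 54.0/21.2² = 0.1201.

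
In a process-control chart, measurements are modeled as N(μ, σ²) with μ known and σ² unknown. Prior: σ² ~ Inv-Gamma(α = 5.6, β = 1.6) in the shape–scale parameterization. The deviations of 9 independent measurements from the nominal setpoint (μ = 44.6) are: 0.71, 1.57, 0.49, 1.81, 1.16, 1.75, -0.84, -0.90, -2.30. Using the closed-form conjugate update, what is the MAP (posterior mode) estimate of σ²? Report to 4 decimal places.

0.9414

With known mean μ and an Inverse-Gamma(α, β) prior on σ², the Normal likelihood is conjugate: posterior is Inv-Gamma(α + n/2, β + Σ(xᵢ−μ)²/2).
Σ(xᵢ−μ)² = (0.71)² + (1.57)² + (0.49)² + (1.81)² + (1.16)² + (1.75)² + (-0.84)² + (-0.90)² + (-2.30)² = 17.6989.
Posterior: Inv-Gamma(5.6 + 9/2, 1.6 + 17.6989/2) = Inv-Gamma(10.10, 10.44945).
Mode = β/(α+1) = 10.44945/11.10 = 0.9414.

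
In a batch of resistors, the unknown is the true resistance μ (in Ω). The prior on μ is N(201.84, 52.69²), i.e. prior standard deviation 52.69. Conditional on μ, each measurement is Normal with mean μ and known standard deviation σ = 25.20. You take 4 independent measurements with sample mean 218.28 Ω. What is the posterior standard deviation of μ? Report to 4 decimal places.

12.2545

For Normal data with known variance σ², a Normal(μ₀, σ₀²) prior on μ is conjugate. Posterior precision = 1/σ₀² + n/σ²; posterior mean is the precision-weighted average of μ₀ and x̄.
σ₀² = 52.69² = 2776.2361, σ² = 25.20² = 635.04; σ² + n·σ₀² = 635.04 + 4·2776.2361 = 11739.9844.
Posterior precision = 1/σ₀² + n/σ² = 1/2776.2361 + 4/635.04 = (σ² + n·σ₀²)/(σ₀²σ²) = 11739.9844/(2776.2361·635.04); posterior variance σₙ² = σ₀²σ²/(σ² + n·σ₀²) = 2776.2361·635.04/11739.9844 = 150.172344.
Posterior SD = √σₙ² = √(2776.2361·635.04/11739.9844) = 12.2545.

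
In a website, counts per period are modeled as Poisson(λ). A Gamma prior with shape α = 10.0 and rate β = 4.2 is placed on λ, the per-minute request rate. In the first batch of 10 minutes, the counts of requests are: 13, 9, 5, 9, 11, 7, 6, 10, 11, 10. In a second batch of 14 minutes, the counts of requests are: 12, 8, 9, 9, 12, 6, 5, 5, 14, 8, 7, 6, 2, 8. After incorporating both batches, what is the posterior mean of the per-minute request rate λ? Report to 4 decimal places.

7.5177

With a Gamma(shape α, rate β) prior, the Poisson likelihood is conjugate: the posterior is Gamma(α + ΣXᵢ, β + n).
Batch 1: sum of counts S = 91 over n = 10 minutes.
After batch 1: Gamma(α+S, β+n) = Gamma(10.0+91, 4.2+10) = Gamma(101.0, 14.2).
Batch 2: sum of counts S = 111 over n = 14 minutes.
After batch 2: Gamma(α+S, β+n) = Gamma(101.0+111, 14.2+14) = Gamma(212.0, 28.2).
Posterior mean = α/β = 212.0/28.2 = 7.5177.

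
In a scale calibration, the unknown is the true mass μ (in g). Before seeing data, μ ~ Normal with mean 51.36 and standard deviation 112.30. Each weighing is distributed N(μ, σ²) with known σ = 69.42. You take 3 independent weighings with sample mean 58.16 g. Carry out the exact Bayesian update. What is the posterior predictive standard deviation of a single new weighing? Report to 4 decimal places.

For Normal data with known variance σ², a Normal(μ₀, σ₀²) prior on μ is conjugate. Posterior precision = 1/σ₀² + n/σ²; posterior mean is the precision-weighted average of μ₀ and x̄.
σ₀² = 112.30² = 12611.29, σ² = 69.42² = 4819.1364; σ² + n·σ₀² = 4819.1364 + 3·12611.29 = 42653.0064.
Posterior precision = 1/σ₀² + n/σ² = 1/12611.29 + 3/4819.1364 = (σ² + n·σ₀²)/(σ₀²σ²) = 42653.0064/(12611.29·4819.1364); posterior variance σₙ² = σ₀²σ²/(σ² + n·σ₀²) = 12611.29·4819.1364/42653.0064 = 1424.882601.
Predictive variance for one new observation = σₙ² + σ² = 12611.29·4819.1364/42653.0064 + 4819.1364 = σ²·(σ₀² + 42653.0064)/42653.0064 = 4819.1364·55264.2964/42653.0064 = 6244.019001; SD = √(4819.1364·55264.2964/42653.0064) = 79.0191.

79.0191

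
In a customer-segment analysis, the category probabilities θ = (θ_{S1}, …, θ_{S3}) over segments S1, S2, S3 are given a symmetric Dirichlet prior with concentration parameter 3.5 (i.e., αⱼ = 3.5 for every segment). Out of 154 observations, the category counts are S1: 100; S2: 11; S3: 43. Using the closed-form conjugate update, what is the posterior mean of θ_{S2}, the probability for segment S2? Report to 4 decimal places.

The Dirichlet prior is conjugate to the Multinomial likelihood: each posterior αⱼ = prior αⱼ + observed count nⱼ.
Posterior concentration: (103.5, 14.5, 46.5), total = 164.5.
E[θ_{S2}|data] = α_{S2}/Σα = 14.5/164.5 = 0.0881.

0.0881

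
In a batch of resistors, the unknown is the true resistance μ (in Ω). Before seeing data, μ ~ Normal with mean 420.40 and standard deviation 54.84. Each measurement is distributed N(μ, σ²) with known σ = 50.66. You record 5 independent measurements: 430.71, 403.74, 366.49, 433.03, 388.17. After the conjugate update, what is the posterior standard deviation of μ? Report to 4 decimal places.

20.9393

For Normal data with known variance σ², a Normal(μ₀, σ₀²) prior on μ is conjugate. Posterior precision = 1/σ₀² + n/σ²; posterior mean is the precision-weighted average of μ₀ and x̄.
σ₀² = 54.84² = 3007.4256, σ² = 50.66² = 2566.4356; σ² + n·σ₀² = 2566.4356 + 5·3007.4256 = 17603.5636.
Posterior precision = 1/σ₀² + n/σ² = 1/3007.4256 + 5/2566.4356 = (σ² + n·σ₀²)/(σ₀²σ²) = 17603.5636/(3007.4256·2566.4356); posterior variance σₙ² = σ₀²σ²/(σ² + n·σ₀²) = 3007.4256·2566.4356/17603.5636 = 438.454639.
Posterior SD = √σₙ² = √(3007.4256·2566.4356/17603.5636) = 20.9393.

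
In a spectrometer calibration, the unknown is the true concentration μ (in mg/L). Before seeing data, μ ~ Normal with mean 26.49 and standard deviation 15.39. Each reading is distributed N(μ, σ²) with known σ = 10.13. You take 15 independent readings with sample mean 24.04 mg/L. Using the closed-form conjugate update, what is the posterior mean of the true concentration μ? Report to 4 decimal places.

24.1088

For Normal data with known variance σ², a Normal(μ₀, σ₀²) prior on μ is conjugate. Posterior precision = 1/σ₀² + n/σ²; posterior mean is the precision-weighted average of μ₀ and x̄.
n·x̄ = 15·24.04 = 360.6.
σ₀² = 15.39² = 236.8521, σ² = 10.13² = 102.6169; σ² + n·σ₀² = 102.6169 + 15·236.8521 = 3655.3984.
Posterior mean = (μ₀/σ₀² + n·x̄/σ²)/(1/σ₀² + n/σ²) = (σ²·μ₀ + σ₀²·n·x̄)/(σ² + n·σ₀²) = (102.6169·26.49 + 236.8521·360.6)/3655.3984 = 88127.188941/3655.3984 = 24.1088.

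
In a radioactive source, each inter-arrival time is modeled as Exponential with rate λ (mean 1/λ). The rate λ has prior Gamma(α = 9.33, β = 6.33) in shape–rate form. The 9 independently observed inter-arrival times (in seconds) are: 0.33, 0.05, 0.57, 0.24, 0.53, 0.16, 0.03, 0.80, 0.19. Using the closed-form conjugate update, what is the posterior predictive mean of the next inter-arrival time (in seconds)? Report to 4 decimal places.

With a Gamma(shape α, rate β) prior on the exponential rate λ, the posterior after n observations with total T = Σxᵢ is Gamma(α+n, β+T).
Sum of observations T = 2.90 seconds; n = 9.
Posterior: Gamma(9.33+9, 6.33+2.90) = Gamma(18.33, 9.23).
The predictive distribution for the next observation is Lomax; its mean is β/(α−1) = 9.23/17.33 = 0.5326.

0.5326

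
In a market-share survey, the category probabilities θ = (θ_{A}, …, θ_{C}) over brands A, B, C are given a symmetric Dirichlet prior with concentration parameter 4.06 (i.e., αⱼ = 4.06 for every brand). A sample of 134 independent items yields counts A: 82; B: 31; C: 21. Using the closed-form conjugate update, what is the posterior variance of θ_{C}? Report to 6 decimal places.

The Dirichlet prior is conjugate to the Multinomial likelihood: each posterior αⱼ = prior αⱼ + observed count nⱼ.
Posterior concentration: (86.06, 35.06, 25.06), total = 146.18.
Var[θ_j] = α_j(Σα−α_j)/((Σα)²(Σα+1)) = 25.06·121.12/(146.18²·147.18) = 0.000965.

0.000965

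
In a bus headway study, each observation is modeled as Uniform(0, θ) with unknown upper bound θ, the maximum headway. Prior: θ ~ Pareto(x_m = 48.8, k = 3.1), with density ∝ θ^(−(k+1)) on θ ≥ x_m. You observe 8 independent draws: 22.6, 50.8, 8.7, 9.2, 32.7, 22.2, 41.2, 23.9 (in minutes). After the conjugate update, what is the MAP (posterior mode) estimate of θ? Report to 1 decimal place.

50.8

A Pareto(scale x_m, shape k) prior on the upper bound θ of Uniform(0, θ) is conjugate: posterior is Pareto(max(x_m, max xᵢ), k + n).
Sample maximum = 50.8; prior scale x_m = 48.8 → posterior scale = max = 50.8.
Posterior shape = 3.1 + 8 = 11.1.
The Pareto density is decreasing on [x_m, ∞), so the mode is x_m = 50.8.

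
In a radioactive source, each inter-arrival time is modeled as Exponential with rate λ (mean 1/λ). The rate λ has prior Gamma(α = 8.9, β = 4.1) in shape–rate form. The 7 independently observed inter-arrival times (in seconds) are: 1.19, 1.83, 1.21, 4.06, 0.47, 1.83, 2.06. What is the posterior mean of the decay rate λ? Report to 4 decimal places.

0.9493

With a Gamma(shape α, rate β) prior on the exponential rate λ, the posterior after n observations with total T = Σxᵢ is Gamma(α+n, β+T).
Sum of observations T = 12.65 seconds; n = 7.
Posterior: Gamma(8.9+7, 4.1+12.65) = Gamma(15.9, 16.75).
Posterior mean of λ = α/β = 15.9/16.75 = 0.9493.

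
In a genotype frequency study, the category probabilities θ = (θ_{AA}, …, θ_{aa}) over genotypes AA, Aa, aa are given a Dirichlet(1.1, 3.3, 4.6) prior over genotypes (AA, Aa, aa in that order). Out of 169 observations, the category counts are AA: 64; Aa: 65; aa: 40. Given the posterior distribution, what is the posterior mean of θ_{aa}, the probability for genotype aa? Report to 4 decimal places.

The Dirichlet prior is conjugate to the Multinomial likelihood: each posterior αⱼ = prior αⱼ + observed count nⱼ.
Posterior concentration: (65.1, 68.3, 44.6), total = 178.0.
E[θ_{aa}|data] = α_{aa}/Σα = 44.6/178.0 = 0.2506.

0.2506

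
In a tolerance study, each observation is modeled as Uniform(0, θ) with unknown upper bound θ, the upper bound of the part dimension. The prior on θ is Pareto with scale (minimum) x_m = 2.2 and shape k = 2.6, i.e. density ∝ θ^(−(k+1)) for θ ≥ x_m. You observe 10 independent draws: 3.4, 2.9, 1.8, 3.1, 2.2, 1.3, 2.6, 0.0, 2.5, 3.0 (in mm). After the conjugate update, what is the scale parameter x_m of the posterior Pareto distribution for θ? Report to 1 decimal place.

3.4

A Pareto(scale x_m, shape k) prior on the upper bound θ of Uniform(0, θ) is conjugate: posterior is Pareto(max(x_m, max xᵢ), k + n).
Sample maximum = 3.4; prior scale x_m = 2.2 → posterior scale = max = 3.4.
Posterior shape = 2.6 + 10 = 12.6.
Posterior scale x_m = 3.4.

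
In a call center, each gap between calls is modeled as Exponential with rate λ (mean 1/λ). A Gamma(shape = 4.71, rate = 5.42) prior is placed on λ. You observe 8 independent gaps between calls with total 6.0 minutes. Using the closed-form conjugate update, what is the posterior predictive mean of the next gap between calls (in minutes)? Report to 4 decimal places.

0.9752

With a Gamma(shape α, rate β) prior on the exponential rate λ, the posterior after n observations with total T = Σxᵢ is Gamma(α+n, β+T).
Posterior: Gamma(4.71+8, 5.42+6.0) = Gamma(12.71, 11.42).
The predictive distribution for the next observation is Lomax; its mean is β/(α−1) = 11.42/11.71 = 0.9752.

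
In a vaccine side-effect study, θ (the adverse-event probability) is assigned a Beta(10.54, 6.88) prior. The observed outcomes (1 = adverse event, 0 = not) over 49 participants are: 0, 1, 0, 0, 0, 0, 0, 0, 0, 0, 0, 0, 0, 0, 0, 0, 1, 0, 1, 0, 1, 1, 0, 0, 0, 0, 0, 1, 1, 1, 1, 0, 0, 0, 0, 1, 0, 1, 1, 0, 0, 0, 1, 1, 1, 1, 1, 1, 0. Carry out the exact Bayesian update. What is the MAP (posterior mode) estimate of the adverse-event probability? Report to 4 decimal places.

0.4275

The Beta prior is conjugate to a Binomial/Bernoulli likelihood; the update adds successes to α and failures to β.
Posterior: Beta(α+k, β+n−k) = Beta(10.54+18, 6.88+31) = Beta(28.54, 37.88).
Mode of Beta(a,b) for a,b>1 is (a−1)/(a+b−2) = 27.54/64.42 = 0.4275.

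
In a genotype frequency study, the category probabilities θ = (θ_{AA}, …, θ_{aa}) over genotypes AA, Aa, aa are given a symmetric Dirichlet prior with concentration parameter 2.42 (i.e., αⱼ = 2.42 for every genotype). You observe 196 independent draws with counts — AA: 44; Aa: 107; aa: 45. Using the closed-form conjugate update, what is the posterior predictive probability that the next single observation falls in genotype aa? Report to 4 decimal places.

The Dirichlet prior is conjugate to the Multinomial likelihood: each posterior αⱼ = prior αⱼ + observed count nⱼ.
Posterior concentration: (46.42, 109.42, 47.42), total = 203.26.
P(next = aa | data) = α_{aa}/Σα = 0.2333.

0.2333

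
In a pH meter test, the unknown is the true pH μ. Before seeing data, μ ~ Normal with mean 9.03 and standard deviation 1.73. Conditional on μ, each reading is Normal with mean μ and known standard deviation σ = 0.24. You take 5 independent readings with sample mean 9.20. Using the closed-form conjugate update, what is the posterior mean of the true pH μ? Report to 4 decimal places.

9.1993

For Normal data with known variance σ², a Normal(μ₀, σ₀²) prior on μ is conjugate. Posterior precision = 1/σ₀² + n/σ²; posterior mean is the precision-weighted average of μ₀ and x̄.
n·x̄ = 5·9.20 = 46.
σ₀² = 1.73² = 2.9929, σ² = 0.24² = 0.0576; σ² + n·σ₀² = 0.0576 + 5·2.9929 = 15.0221.
Posterior mean = (μ₀/σ₀² + n·x̄/σ²)/(1/σ₀² + n/σ²) = (σ²·μ₀ + σ₀²·n·x̄)/(σ² + n·σ₀²) = (0.0576·9.03 + 2.9929·46)/15.0221 = 138.193528/15.0221 = 9.1993.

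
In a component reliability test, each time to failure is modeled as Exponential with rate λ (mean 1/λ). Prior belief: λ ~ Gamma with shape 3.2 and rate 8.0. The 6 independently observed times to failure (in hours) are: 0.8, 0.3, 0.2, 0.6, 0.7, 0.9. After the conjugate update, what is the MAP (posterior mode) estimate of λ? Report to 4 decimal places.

With a Gamma(shape α, rate β) prior on the exponential rate λ, the posterior after n observations with total T = Σxᵢ is Gamma(α+n, β+T).
Sum of observations T = 3.5 hours; n = 6.
Posterior: Gamma(3.2+6, 8.0+3.5) = Gamma(9.2, 11.5).
Mode = (α−1)/β = 0.7130.

0.7130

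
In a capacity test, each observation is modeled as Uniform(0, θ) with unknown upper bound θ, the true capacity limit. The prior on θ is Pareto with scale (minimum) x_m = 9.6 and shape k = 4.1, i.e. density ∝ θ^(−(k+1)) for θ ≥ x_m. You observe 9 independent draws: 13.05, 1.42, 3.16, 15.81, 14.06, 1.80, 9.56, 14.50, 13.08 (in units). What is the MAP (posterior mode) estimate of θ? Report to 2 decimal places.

A Pareto(scale x_m, shape k) prior on the upper bound θ of Uniform(0, θ) is conjugate: posterior is Pareto(max(x_m, max xᵢ), k + n).
Sample maximum = 15.81; prior scale x_m = 9.6 → posterior scale = max = 15.81.
Posterior shape = 4.1 + 9 = 13.1.
The Pareto density is decreasing on [x_m, ∞), so the mode is x_m = 15.81.

15.81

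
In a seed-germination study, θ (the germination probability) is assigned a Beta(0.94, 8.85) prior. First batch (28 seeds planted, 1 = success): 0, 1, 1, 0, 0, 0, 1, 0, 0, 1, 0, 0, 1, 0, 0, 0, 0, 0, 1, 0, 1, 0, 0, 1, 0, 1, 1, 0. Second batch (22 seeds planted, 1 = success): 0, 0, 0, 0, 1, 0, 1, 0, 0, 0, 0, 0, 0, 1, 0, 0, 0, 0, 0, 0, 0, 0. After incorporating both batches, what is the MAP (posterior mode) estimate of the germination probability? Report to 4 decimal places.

The Beta prior is conjugate to a Binomial/Bernoulli likelihood; the update adds successes to α and failures to β.
After batch 1: Beta(0.94+10, 8.85+18) = Beta(10.94, 26.85).
After batch 2: Beta(10.94+3, 26.85+19) = Beta(13.94, 45.85).
Mode of Beta(a,b) for a,b>1 is (a−1)/(a+b−2) = 12.94/57.79 = 0.2239.

0.2239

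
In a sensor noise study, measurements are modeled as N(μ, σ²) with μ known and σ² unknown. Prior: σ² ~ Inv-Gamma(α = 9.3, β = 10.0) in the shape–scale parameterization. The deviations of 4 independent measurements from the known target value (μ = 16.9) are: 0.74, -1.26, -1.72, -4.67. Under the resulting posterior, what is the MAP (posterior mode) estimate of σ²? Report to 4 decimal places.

With known mean μ and an Inverse-Gamma(α, β) prior on σ², the Normal likelihood is conjugate: posterior is Inv-Gamma(α + n/2, β + Σ(xᵢ−μ)²/2).
Σ(xᵢ−μ)² = (0.74)² + (-1.26)² + (-1.72)² + (-4.67)² = 26.9025.
Posterior: Inv-Gamma(9.3 + 4/2, 10.0 + 26.9025/2) = Inv-Gamma(11.30, 23.45125).
Mode = β/(α+1) = 23.45125/12.30 = 1.9066.

1.9066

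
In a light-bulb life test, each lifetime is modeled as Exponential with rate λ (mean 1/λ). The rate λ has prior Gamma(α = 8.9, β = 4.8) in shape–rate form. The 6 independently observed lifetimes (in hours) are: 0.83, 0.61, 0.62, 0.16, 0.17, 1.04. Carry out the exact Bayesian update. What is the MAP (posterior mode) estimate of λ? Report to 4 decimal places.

1.6889

With a Gamma(shape α, rate β) prior on the exponential rate λ, the posterior after n observations with total T = Σxᵢ is Gamma(α+n, β+T).
Sum of observations T = 3.43 hours; n = 6.
Posterior: Gamma(8.9+6, 4.8+3.43) = Gamma(14.9, 8.23).
Mode = (α−1)/β = 1.6889.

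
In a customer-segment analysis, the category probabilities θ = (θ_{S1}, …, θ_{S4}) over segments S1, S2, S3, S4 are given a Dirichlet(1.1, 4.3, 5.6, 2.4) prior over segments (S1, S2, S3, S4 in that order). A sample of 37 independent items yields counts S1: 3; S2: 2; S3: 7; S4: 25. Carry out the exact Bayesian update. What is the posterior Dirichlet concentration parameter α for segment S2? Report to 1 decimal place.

6.3

The Dirichlet prior is conjugate to the Multinomial likelihood: each posterior αⱼ = prior αⱼ + observed count nⱼ.
Posterior concentration: (4.1, 6.3, 12.6, 27.4), total = 50.4.
α_{S2} = 4.3 + 2 = 6.3.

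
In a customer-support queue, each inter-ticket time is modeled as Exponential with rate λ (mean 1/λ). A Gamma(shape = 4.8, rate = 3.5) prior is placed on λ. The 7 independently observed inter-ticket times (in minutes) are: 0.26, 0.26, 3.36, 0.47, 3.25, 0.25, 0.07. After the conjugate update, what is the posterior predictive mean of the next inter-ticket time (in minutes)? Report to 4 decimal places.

With a Gamma(shape α, rate β) prior on the exponential rate λ, the posterior after n observations with total T = Σxᵢ is Gamma(α+n, β+T).
Sum of observations T = 7.92 minutes; n = 7.
Posterior: Gamma(4.8+7, 3.5+7.92) = Gamma(11.8, 11.42).
The predictive distribution for the next observation is Lomax; its mean is β/(α−1) = 11.42/10.8 = 1.0574.

1.0574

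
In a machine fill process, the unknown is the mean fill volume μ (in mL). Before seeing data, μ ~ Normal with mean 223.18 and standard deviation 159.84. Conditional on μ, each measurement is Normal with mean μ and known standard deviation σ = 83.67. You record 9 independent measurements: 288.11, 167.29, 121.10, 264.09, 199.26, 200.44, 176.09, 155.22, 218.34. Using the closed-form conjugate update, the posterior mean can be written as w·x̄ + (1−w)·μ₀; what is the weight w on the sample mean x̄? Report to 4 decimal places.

For Normal data with known variance σ², a Normal(μ₀, σ₀²) prior on μ is conjugate. Posterior precision = 1/σ₀² + n/σ²; posterior mean is the precision-weighted average of μ₀ and x̄.
σ₀² = 159.84² = 25548.8256, σ² = 83.67² = 7000.6689. Prior precision 1/σ₀² = 1/25548.8256; data precision n/σ² = 9/7000.6689.
w = (n/σ²)/(1/σ₀² + n/σ²) = n·σ₀²/(σ² + n·σ₀²) = 9·25548.8256/(7000.6689 + 9·25548.8256) = 229939.4304/236940.0993 = 0.9705.

0.9705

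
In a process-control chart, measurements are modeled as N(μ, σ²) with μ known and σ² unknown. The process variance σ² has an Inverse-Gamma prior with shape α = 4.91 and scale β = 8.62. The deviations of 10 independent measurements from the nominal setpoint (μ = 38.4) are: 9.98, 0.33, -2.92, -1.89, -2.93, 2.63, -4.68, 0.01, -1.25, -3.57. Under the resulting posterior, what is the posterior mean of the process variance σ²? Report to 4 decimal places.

10.1436

With known mean μ and an Inverse-Gamma(α, β) prior on σ², the Normal likelihood is conjugate: posterior is Inv-Gamma(α + n/2, β + Σ(xᵢ−μ)²/2).
Σ(xᵢ−μ)² = (9.98)² + (0.33)² + (-2.92)² + (-1.89)² + (-2.93)² + (2.63)² + (-4.68)² + (0.01)² + (-1.25)² + (-3.57)² = 163.5195.
Posterior: Inv-Gamma(4.91 + 10/2, 8.62 + 163.5195/2) = Inv-Gamma(9.91, 90.37975).
E[σ²|data] = β/(α−1) = 90.37975/8.91 = 10.1436.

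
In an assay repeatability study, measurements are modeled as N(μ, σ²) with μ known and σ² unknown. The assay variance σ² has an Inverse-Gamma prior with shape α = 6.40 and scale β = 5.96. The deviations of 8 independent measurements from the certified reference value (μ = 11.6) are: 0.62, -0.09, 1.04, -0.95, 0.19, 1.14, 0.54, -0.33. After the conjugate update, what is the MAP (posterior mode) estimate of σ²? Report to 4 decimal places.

With known mean μ and an Inverse-Gamma(α, β) prior on σ², the Normal likelihood is conjugate: posterior is Inv-Gamma(α + n/2, β + Σ(xᵢ−μ)²/2).
Σ(xᵢ−μ)² = (0.62)² + (-0.09)² + (1.04)² + (-0.95)² + (0.19)² + (1.14)² + (0.54)² + (-0.33)² = 4.1128.
Posterior: Inv-Gamma(6.40 + 8/2, 5.96 + 4.1128/2) = Inv-Gamma(10.40, 8.01640).
Mode = β/(α+1) = 8.01640/11.40 = 0.7032.

0.7032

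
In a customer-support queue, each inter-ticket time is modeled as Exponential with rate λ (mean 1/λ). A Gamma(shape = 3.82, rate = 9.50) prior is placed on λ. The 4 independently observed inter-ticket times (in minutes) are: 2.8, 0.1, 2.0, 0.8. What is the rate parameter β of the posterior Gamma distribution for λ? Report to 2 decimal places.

With a Gamma(shape α, rate β) prior on the exponential rate λ, the posterior after n observations with total T = Σxᵢ is Gamma(α+n, β+T).
Sum of observations T = 5.7 minutes; n = 4.
Posterior: Gamma(3.82+4, 9.50+5.7) = Gamma(7.82, 15.20).
Posterior β = 15.20.

15.20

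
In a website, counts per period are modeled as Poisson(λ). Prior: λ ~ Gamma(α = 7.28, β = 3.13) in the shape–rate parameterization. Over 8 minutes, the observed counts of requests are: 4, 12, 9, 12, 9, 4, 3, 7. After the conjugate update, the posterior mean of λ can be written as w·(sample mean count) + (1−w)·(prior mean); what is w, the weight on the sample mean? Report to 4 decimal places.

With a Gamma(shape α, rate β) prior, the Poisson likelihood is conjugate: the posterior is Gamma(α + ΣXᵢ, β + n).
Posterior mean = (α₀+S)/(β₀+n) = [n/(β₀+n)]·(S/n) + [β₀/(β₀+n)]·(α₀/β₀), so only n and β₀ enter the weight.
Weight on data w = n/(β₀+n) = 8/(3.13+8) = 8/11.13 = 0.7188.

0.7188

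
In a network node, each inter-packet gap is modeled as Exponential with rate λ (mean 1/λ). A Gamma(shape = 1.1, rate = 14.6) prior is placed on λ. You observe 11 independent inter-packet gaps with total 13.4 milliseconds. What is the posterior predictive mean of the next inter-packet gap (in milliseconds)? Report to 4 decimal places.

With a Gamma(shape α, rate β) prior on the exponential rate λ, the posterior after n observations with total T = Σxᵢ is Gamma(α+n, β+T).
Posterior: Gamma(1.1+11, 14.6+13.4) = Gamma(12.1, 28.0).
The predictive distribution for the next observation is Lomax; its mean is β/(α−1) = 28.0/11.1 = 2.5225.

2.5225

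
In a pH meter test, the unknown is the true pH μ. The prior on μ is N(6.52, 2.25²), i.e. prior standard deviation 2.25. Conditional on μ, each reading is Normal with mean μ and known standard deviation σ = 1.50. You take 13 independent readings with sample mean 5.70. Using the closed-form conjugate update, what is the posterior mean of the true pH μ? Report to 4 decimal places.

For Normal data with known variance σ², a Normal(μ₀, σ₀²) prior on μ is conjugate. Posterior precision = 1/σ₀² + n/σ²; posterior mean is the precision-weighted average of μ₀ and x̄.
n·x̄ = 13·5.70 = 74.1.
σ₀² = 2.25² = 5.0625, σ² = 1.50² = 2.25; σ² + n·σ₀² = 2.25 + 13·5.0625 = 68.0625.
Posterior mean = (μ₀/σ₀² + n·x̄/σ²)/(1/σ₀² + n/σ²) = (σ²·μ₀ + σ₀²·n·x̄)/(σ² + n·σ₀²) = (2.25·6.52 + 5.0625·74.1)/68.0625 = 389.80125/68.0625 = 5.7271.

5.7271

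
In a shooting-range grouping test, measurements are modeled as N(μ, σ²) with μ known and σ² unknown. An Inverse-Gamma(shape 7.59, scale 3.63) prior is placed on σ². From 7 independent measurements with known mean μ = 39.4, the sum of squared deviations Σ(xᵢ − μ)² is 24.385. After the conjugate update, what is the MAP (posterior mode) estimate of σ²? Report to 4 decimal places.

1.3087

With known mean μ and an Inverse-Gamma(α, β) prior on σ², the Normal likelihood is conjugate: posterior is Inv-Gamma(α + n/2, β + Σ(xᵢ−μ)²/2).
Posterior: Inv-Gamma(7.59 + 7/2, 3.63 + 24.385/2) = Inv-Gamma(11.09, 15.8225).
Mode = β/(α+1) = 15.8225/12.09 = 1.3087.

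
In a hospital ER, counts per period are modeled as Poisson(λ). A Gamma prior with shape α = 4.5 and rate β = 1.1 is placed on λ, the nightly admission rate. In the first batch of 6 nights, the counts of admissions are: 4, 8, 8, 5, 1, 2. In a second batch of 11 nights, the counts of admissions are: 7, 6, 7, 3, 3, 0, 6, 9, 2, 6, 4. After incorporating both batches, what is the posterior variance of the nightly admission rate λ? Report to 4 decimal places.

With a Gamma(shape α, rate β) prior, the Poisson likelihood is conjugate: the posterior is Gamma(α + ΣXᵢ, β + n).
Batch 1: sum of counts S = 28 over n = 6 nights.
After batch 1: Gamma(α+S, β+n) = Gamma(4.5+28, 1.1+6) = Gamma(32.5, 7.1).
Batch 2: sum of counts S = 53 over n = 11 nights.
After batch 2: Gamma(α+S, β+n) = Gamma(32.5+53, 7.1+11) = Gamma(85.5, 18.1).
Var = α/β² = 85.5/18.1² = 0.2610.

0.2610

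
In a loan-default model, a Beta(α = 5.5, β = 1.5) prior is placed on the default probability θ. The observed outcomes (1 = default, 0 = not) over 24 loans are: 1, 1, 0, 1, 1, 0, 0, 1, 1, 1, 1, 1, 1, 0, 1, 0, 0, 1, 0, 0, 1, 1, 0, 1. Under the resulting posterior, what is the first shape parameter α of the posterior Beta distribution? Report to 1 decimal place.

The Beta prior is conjugate to a Binomial/Bernoulli likelihood; the update adds successes to α and failures to β.
Posterior: Beta(α+k, β+n−k) = Beta(5.5+15, 1.5+9) = Beta(20.5, 10.5).
Posterior α = 20.5.

20.5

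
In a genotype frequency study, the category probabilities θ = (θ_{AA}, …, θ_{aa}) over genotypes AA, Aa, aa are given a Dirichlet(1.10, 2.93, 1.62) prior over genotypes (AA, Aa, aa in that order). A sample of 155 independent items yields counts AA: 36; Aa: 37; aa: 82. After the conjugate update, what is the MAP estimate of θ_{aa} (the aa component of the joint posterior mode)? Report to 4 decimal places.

The Dirichlet prior is conjugate to the Multinomial likelihood: each posterior αⱼ = prior αⱼ + observed count nⱼ.
Posterior concentration: (37.10, 39.93, 83.62), total = 160.65.
Joint mode component: (α_{aa}−1)/(Σα−K) = 82.62/157.65 = 0.5241.

0.5241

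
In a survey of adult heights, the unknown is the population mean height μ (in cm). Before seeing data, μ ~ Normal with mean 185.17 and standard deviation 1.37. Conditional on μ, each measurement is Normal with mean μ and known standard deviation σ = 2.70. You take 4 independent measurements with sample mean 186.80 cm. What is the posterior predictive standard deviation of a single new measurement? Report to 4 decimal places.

For Normal data with known variance σ², a Normal(μ₀, σ₀²) prior on μ is conjugate. Posterior precision = 1/σ₀² + n/σ²; posterior mean is the precision-weighted average of μ₀ and x̄.
σ₀² = 1.37² = 1.8769, σ² = 2.70² = 7.29; σ² + n·σ₀² = 7.29 + 4·1.8769 = 14.7976.
Posterior precision = 1/σ₀² + n/σ² = 1/1.8769 + 4/7.29 = (σ² + n·σ₀²)/(σ₀²σ²) = 14.7976/(1.8769·7.29); posterior variance σₙ² = σ₀²σ²/(σ² + n·σ₀²) = 1.8769·7.29/14.7976 = 0.924650.
Predictive variance for one new observation = σₙ² + σ² = 1.8769·7.29/14.7976 + 7.29 = σ²·(σ₀² + 14.7976)/14.7976 = 7.29·16.6745/14.7976 = 8.214650; SD = √(7.29·16.6745/14.7976) = 2.8661.

2.8661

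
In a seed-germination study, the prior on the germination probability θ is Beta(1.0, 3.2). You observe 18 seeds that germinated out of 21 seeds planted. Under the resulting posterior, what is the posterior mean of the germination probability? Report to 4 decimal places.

0.7540

The Beta prior is conjugate to a Binomial/Bernoulli likelihood; the update adds successes to α and failures to β.
Posterior: Beta(α+k, β+n−k) = Beta(1.0+18, 3.2+3) = Beta(19.0, 6.2).
Posterior mean = α/(α+β) = 19.0/25.2 = 0.7540.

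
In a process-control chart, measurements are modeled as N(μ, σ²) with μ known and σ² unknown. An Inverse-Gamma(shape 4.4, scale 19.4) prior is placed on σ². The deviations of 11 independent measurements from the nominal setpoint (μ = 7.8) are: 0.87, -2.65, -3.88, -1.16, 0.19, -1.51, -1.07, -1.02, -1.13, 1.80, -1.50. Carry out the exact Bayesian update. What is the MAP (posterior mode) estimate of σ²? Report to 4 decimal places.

3.4059

With known mean μ and an Inverse-Gamma(α, β) prior on σ², the Normal likelihood is conjugate: posterior is Inv-Gamma(α + n/2, β + Σ(xᵢ−μ)²/2).
Σ(xᵢ−μ)² = (0.87)² + (-2.65)² + (-3.88)² + (-1.16)² + (0.19)² + (-1.51)² + (-1.07)² + (-1.02)² + (-1.13)² + (1.80)² + (-1.50)² = 35.4478.
Posterior: Inv-Gamma(4.4 + 11/2, 19.4 + 35.4478/2) = Inv-Gamma(9.90, 37.12390).
Mode = β/(α+1) = 37.12390/10.90 = 3.4059.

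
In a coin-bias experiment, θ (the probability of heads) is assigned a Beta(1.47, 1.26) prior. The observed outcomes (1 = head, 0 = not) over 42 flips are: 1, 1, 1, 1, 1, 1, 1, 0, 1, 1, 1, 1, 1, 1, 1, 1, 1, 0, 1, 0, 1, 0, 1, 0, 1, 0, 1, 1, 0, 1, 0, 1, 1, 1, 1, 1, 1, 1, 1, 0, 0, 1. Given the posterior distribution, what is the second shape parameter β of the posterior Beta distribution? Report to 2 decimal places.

11.26

The Beta prior is conjugate to a Binomial/Bernoulli likelihood; the update adds successes to α and failures to β.
Posterior: Beta(α+k, β+n−k) = Beta(1.47+32, 1.26+10) = Beta(33.47, 11.26).
Posterior β = 11.26.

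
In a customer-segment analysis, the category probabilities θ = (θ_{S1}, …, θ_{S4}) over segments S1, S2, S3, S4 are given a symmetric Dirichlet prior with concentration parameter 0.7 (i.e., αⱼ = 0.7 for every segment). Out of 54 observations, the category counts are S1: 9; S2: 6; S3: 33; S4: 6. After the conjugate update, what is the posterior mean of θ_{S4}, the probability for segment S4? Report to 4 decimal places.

The Dirichlet prior is conjugate to the Multinomial likelihood: each posterior αⱼ = prior αⱼ + observed count nⱼ.
Posterior concentration: (9.7, 6.7, 33.7, 6.7), total = 56.8.
E[θ_{S4}|data] = α_{S4}/Σα = 6.7/56.8 = 0.1180.

0.1180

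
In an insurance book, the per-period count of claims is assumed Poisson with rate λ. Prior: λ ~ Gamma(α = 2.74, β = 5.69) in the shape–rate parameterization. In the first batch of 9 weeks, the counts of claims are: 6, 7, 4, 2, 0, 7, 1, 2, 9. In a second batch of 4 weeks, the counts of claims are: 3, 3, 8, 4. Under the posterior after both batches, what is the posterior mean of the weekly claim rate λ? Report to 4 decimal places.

3.1429

With a Gamma(shape α, rate β) prior, the Poisson likelihood is conjugate: the posterior is Gamma(α + ΣXᵢ, β + n).
Batch 1: sum of counts S = 38 over n = 9 weeks.
After batch 1: Gamma(α+S, β+n) = Gamma(2.74+38, 5.69+9) = Gamma(40.74, 14.69).
Batch 2: sum of counts S = 18 over n = 4 weeks.
After batch 2: Gamma(α+S, β+n) = Gamma(40.74+18, 14.69+4) = Gamma(58.74, 18.69).
Posterior mean = α/β = 58.74/18.69 = 3.1429.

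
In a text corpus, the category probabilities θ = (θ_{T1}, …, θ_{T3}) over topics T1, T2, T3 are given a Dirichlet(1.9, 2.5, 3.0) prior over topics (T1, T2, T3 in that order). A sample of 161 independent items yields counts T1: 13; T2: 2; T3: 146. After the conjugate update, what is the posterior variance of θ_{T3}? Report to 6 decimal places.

The Dirichlet prior is conjugate to the Multinomial likelihood: each posterior αⱼ = prior αⱼ + observed count nⱼ.
Posterior concentration: (14.9, 4.5, 149.0), total = 168.4.
Var[θ_j] = α_j(Σα−α_j)/((Σα)²(Σα+1)) = 149.0·19.4/(168.4²·169.4) = 0.000602.

0.000602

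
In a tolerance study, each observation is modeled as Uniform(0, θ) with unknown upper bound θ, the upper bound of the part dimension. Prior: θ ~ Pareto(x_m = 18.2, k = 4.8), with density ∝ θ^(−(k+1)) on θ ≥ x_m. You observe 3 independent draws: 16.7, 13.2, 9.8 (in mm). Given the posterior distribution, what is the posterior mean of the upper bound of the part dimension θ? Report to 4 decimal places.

A Pareto(scale x_m, shape k) prior on the upper bound θ of Uniform(0, θ) is conjugate: posterior is Pareto(max(x_m, max xᵢ), k + n).
Sample maximum = 16.7; prior scale x_m = 18.2 → posterior scale = max = 18.2.
Posterior shape = 4.8 + 3 = 7.8.
E[θ|data] = k·x_m/(k−1) = 7.8·18.2/6.8 = 20.8765.

20.8765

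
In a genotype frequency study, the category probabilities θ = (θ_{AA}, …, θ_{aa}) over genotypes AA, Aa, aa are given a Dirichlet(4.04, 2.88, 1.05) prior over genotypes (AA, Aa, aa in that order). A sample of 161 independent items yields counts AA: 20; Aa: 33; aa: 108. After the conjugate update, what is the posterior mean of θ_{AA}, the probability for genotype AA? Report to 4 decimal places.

0.1423

The Dirichlet prior is conjugate to the Multinomial likelihood: each posterior αⱼ = prior αⱼ + observed count nⱼ.
Posterior concentration: (24.04, 35.88, 109.05), total = 168.97.
E[θ_{AA}|data] = α_{AA}/Σα = 24.04/168.97 = 0.1423.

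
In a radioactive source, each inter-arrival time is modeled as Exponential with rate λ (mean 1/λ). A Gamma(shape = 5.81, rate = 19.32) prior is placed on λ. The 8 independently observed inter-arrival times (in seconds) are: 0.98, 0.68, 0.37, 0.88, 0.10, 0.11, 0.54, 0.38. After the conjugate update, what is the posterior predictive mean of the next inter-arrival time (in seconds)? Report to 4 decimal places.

With a Gamma(shape α, rate β) prior on the exponential rate λ, the posterior after n observations with total T = Σxᵢ is Gamma(α+n, β+T).
Sum of observations T = 4.04 seconds; n = 8.
Posterior: Gamma(5.81+8, 19.32+4.04) = Gamma(13.81, 23.36).
The predictive distribution for the next observation is Lomax; its mean is β/(α−1) = 23.36/12.81 = 1.8236.

1.8236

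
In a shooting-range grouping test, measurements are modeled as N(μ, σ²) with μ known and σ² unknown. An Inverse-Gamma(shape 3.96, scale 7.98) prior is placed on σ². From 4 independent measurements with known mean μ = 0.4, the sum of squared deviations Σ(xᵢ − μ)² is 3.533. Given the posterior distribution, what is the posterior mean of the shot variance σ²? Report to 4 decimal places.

1.9650

With known mean μ and an Inverse-Gamma(α, β) prior on σ², the Normal likelihood is conjugate: posterior is Inv-Gamma(α + n/2, β + Σ(xᵢ−μ)²/2).
Posterior: Inv-Gamma(3.96 + 4/2, 7.98 + 3.533/2) = Inv-Gamma(5.96, 9.7465).
E[σ²|data] = β/(α−1) = 9.7465/4.96 = 1.9650.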